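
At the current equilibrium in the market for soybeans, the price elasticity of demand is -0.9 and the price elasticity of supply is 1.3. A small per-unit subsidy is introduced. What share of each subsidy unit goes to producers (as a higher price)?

For a small subsidy around the equilibrium, the benefit split depends on the relative slopes, which at a point are proportional to the elasticities.
Buyer share = εs/(εs + |εd|) = 1.3/(1.3 + 0.9) = 13/22; seller share = |εd|/(εs + |εd|) = 9/22.
So producers capture 9/22 of the subsidy.

Producer share = 9/22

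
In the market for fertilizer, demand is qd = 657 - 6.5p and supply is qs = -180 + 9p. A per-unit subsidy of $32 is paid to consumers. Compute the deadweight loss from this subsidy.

Pre-subsidy: 657 - 6.5p = -180 + 9p gives p* = 54, q* = 306.
With the rebate, buyers effectively pay pb = ps − 32, where ps is the price sellers receive.
Demand in terms of ps becomes qd = 657 − 6.5(ps − 32) = 865 - 6.5ps. Setting this equal to supply: 865 - 6.5ps = -180 + 9ps, so ps = 2090/31.
Buyers pay pb = 2090/31 − 32 = 1098/31; q' = -180 + 9·(2090/31) = 13230/31.
The subsidy expands output by 13230/31 − 306 = 3744/31 past the efficient level; on those units the gap between marginal cost and willingness to pay runs from 0 up to 32.
DWL = ½ × 32 × 3744/31 = 59904/31.

Deadweight loss = 59904/31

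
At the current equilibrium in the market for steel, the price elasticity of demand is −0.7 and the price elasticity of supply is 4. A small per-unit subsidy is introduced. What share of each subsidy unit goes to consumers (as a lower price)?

Consumer share = 40/47

For a small subsidy around the equilibrium, the benefit split depends on the relative slopes, which at a point are proportional to the elasticities.
Buyer share = εs/(εs + |εd|) = 4/(4 + 0.7) = 40/47; seller share = |εd|/(εs + |εd|) = 7/47.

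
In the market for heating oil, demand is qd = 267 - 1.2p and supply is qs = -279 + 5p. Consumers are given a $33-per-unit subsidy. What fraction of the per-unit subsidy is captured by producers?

Pre-subsidy: 267 - 1.2p = -279 + 5p gives p* = 2730/31, q* = 5001/31.
With the rebate, buyers effectively pay pb = ps − 33, where ps is the price sellers receive.
Demand in terms of ps becomes qd = 267 − 1.2(ps − 33) = 306.6 - 1.2ps. Setting this equal to supply: 306.6 - 1.2ps = -279 + 5ps, so ps = 2928/31.
Buyers pay pb = 2928/31 − 33 = 1905/31; q' = -279 + 5·(2928/31) = 5991/31.
Buyers' price falls by p* − pb = 2730/31 − 1905/31 = 825/31; sellers' price rises by ps − p* = 2928/31 − 2730/31 = 198/31.
So producers capture (198/31)/33 = 6/31 of each unit of subsidy.

Producer share = 6/31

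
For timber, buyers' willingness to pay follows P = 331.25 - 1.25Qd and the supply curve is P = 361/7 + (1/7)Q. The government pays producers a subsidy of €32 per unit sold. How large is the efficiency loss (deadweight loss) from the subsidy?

Pre-subsidy: 331.25 - 1.25Q = 361/7 + (1/7)Q gives Q* = 7831/39 and P* = 3130/39.
With the subsidy, sellers receive Ps = Pb + 32 for each unit, where Pb is the price buyers pay.
On the curves, Pb = 331.25 - 1.25Q and Ps = 361/7 + (1/7)Q; the wedge Ps − Pb = 32 gives 361/7 + (1/7)Q − (331.25 - 1.25Q) = 32, so Q' = 2909/13.
Then Pb = 331.25 − 1.25·(2909/13) = 670/13 and Ps = 361/7 + (1/7)·(2909/13) = 1086/13.
The subsidy expands output by 2909/13 − 7831/39 = 896/39 past the efficient level; on those units the gap between marginal cost and willingness to pay runs from 0 up to 32.
DWL = ½ × 32 × 896/39 = 14336/39.

Deadweight loss = 14336/39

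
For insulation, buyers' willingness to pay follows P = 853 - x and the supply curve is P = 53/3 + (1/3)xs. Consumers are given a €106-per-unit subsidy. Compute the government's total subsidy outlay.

Government cost = €74836

Pre-subsidy: 853 - x = 53/3 + (1/3)x gives x* = 626.5 and P* = 226.5.
With the rebate, buyers effectively pay Pb = Ps − 106, where Ps is the price sellers receive.
On the curves, Pb = 853 - x and Ps = 53/3 + (1/3)x; the wedge Ps − Pb = 106 gives 53/3 + (1/3)x − (853 - x) = 106, so x' = 706.
Then Pb = 853 − 1·706 = 147 and Ps = 53/3 + (1/3)·706 = 253.
Government outlay = subsidy × quantity = 106 × 706 = 74836.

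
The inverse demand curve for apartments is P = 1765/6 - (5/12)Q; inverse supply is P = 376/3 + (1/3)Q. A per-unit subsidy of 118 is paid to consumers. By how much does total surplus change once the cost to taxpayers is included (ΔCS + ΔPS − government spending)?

Pre-subsidy: 1765/6 - (5/12)Q = 376/3 + (1/3)Q gives Q* = 2026/9 and P* = 5410/27.
With the rebate, buyers effectively pay Pb = Ps − 118, where Ps is the price sellers receive.
On the curves, Pb = 1765/6 - (5/12)Q and Ps = 376/3 + (1/3)Q; the wedge Ps − Pb = 118 gives 376/3 + (1/3)Q − (1765/6 - (5/12)Q) = 118, so Q' = 3442/9.
Then Pb = 1765/6 − (5/12)·(3442/9) = 3640/27 and Ps = 376/3 + (1/3)·(3442/9) = 6826/27.
ΔCS = ½(2026/9 + 3442/9)(5410/27 − 3640/27) = 1613060/81; ΔPS = ½(2026/9 + 3442/9)(6826/27 − 5410/27) = 1290448/81.
Government spending = 118 × 3442/9 = 406156/9.
Net change = 1613060/81 + 1290448/81 − 406156/9 = -27848/3. The loss equals the DWL triangle ½·118·472/3.

Net change in total surplus = -27848/3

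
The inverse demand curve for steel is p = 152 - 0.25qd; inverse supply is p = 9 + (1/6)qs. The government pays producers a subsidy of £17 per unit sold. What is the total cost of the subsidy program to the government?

Government cost = £6528

Pre-subsidy: 152 - 0.25q = 9 + (1/6)q gives q* = 343.2 and p* = 66.2.
With the subsidy, sellers receive ps = pb + 17 for each unit, where pb is the price buyers pay.
On the curves, pb = 152 - 0.25q and ps = 9 + (1/6)q; the wedge ps − pb = 17 gives 9 + (1/6)q − (152 - 0.25q) = 17, so q' = 384.
Then pb = 152 − 0.25·384 = 56 and ps = 9 + (1/6)·384 = 73.
Government outlay = subsidy × quantity = 17 × 384 = 6528.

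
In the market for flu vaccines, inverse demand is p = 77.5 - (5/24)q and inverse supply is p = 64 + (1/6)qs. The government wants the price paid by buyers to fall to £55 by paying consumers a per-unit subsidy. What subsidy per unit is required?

Required subsidy s = £27 per unit

At a buyer price of 55, quantity demanded is 372 − 4.8·55 = 108.
Sellers supply 108 only when they receive ps = 64 + (1/6)·108 = 82.
s = ps − pb = 82 − 55 = 27.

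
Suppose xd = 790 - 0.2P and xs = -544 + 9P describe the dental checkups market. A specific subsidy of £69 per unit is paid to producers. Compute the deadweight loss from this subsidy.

Pre-subsidy: 790 - 0.2P = -544 + 9P gives P* = 145, x* = 761.
With the subsidy, sellers receive Ps = Pb + 69 for each unit, where Pb is the price buyers pay.
Supply in terms of Pb becomes xs = -544 + 9(Pb + 69) = 77 + 9Pb. Setting this equal to demand: 790 - 0.2Pb = 77 + 9Pb, so Pb = 77.5.
Sellers receive Ps = 77.5 + 69 = 146.5; x' = 790 − 0.2·77.5 = 774.5.
The subsidy expands output by 774.5 − 761 = 13.5 past the efficient level; on those units the gap between marginal cost and willingness to pay runs from 0 up to 69.
DWL = ½ × 69 × 13.5 = 465.75.

Deadweight loss = £465.75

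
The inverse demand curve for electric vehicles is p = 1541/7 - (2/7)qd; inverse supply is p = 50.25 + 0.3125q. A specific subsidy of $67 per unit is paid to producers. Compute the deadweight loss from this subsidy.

Deadweight loss = $3752

Pre-subsidy: 1541/7 - (2/7)q = 50.25 + 0.3125q gives q* = 284 and p* = 139.
With the subsidy, sellers receive ps = pb + 67 for each unit, where pb is the price buyers pay.
On the curves, pb = 1541/7 - (2/7)q and ps = 50.25 + 0.3125q; the wedge ps − pb = 67 gives 50.25 + 0.3125q − (1541/7 - (2/7)q) = 67, so q' = 396.
Then pb = 1541/7 − (2/7)·396 = 107 and ps = 50.25 + 0.3125·396 = 174.
The subsidy expands output by 396 − 284 = 112 past the efficient level; on those units the gap between marginal cost and willingness to pay runs from 0 up to 67.
DWL = ½ × 67 × 112 = 3752.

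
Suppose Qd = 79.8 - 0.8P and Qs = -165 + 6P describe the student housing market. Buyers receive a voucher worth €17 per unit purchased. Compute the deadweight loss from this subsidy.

Deadweight loss = €102

Pre-subsidy: 79.8 - 0.8P = -165 + 6P gives P* = 36, Q* = 51.
With the rebate, buyers effectively pay Pb = Ps − 17, where Ps is the price sellers receive.
Demand in terms of Ps becomes Qd = 79.8 − 0.8(Ps − 17) = 93.4 - 0.8Ps. Setting this equal to supply: 93.4 - 0.8Ps = -165 + 6Ps, so Ps = 38.
Buyers pay Pb = 38 − 17 = 21; Q' = -165 + 6·38 = 63.
The subsidy expands output by 63 − 51 = 12 past the efficient level; on those units the gap between marginal cost and willingness to pay runs from 0 up to 17.
DWL = ½ × 17 × 12 = 102.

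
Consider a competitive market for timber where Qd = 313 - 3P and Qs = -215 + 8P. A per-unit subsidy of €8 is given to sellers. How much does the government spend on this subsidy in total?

Pre-subsidy: 313 - 3P = -215 + 8P gives P* = 48, Q* = 169.
With the subsidy, sellers receive Ps = Pb + 8 for each unit, where Pb is the price buyers pay.
Supply in terms of Pb becomes Qs = -215 + 8(Pb + 8) = -151 + 8Pb. Setting this equal to demand: 313 - 3Pb = -151 + 8Pb, so Pb = 464/11.
Sellers receive Ps = 464/11 + 8 = 552/11; Q' = 313 − 3·(464/11) = 2051/11.
Government outlay = subsidy × quantity = 8 × 2051/11 = 16408/11.

Government cost = 16408/11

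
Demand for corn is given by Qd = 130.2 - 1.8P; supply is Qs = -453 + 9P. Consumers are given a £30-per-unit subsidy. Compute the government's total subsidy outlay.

Government cost = £2340

Pre-subsidy: 130.2 - 1.8P = -453 + 9P gives P* = 54, Q* = 33.
With the rebate, buyers effectively pay Pb = Ps − 30, where Ps is the price sellers receive.
Demand in terms of Ps becomes Qd = 130.2 − 1.8(Ps − 30) = 184.2 - 1.8Ps. Setting this equal to supply: 184.2 - 1.8Ps = -453 + 9Ps, so Ps = 59.
Buyers pay Pb = 59 − 30 = 29; Q' = -453 + 9·59 = 78.
Government outlay = subsidy × quantity = 30 × 78 = 2340.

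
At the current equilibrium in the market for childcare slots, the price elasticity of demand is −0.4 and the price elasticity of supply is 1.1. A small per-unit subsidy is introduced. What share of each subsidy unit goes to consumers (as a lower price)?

For a small subsidy around the equilibrium, the benefit split depends on the relative slopes, which at a point are proportional to the elasticities.
Buyer share = εs/(εs + |εd|) = 1.1/(1.1 + 0.4) = 11/15; seller share = |εd|/(εs + |εd|) = 4/15.

Consumer share = 11/15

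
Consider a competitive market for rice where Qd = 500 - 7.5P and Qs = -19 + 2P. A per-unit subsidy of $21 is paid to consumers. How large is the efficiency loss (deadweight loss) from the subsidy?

Deadweight loss = 6615/19

Pre-subsidy: 500 - 7.5P = -19 + 2P gives P* = 1038/19, Q* = 1715/19.
With the rebate, buyers effectively pay Pb = Ps − 21, where Ps is the price sellers receive.
Demand in terms of Ps becomes Qd = 500 − 7.5(Ps − 21) = 657.5 - 7.5Ps. Setting this equal to supply: 657.5 - 7.5Ps = -19 + 2Ps, so Ps = 1353/19.
Buyers pay Pb = 1353/19 − 21 = 954/19; Q' = -19 + 2·(1353/19) = 2345/19.
The subsidy expands output by 2345/19 − 1715/19 = 630/19 past the efficient level; on those units the gap between marginal cost and willingness to pay runs from 0 up to 21.
DWL = ½ × 21 × 630/19 = 6615/19.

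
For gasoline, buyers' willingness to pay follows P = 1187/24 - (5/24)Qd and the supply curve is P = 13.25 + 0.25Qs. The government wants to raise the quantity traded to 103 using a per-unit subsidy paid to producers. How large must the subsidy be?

Required subsidy s = 11 per unit

At Q = 103, from the demand curve buyers pay Pb = 1187/24 − (5/24)·103 = 28; from the supply curve sellers need Ps = 13.25 + 0.25·103 = 39.
The subsidy must fill the gap: s = Ps − Pb = 39 − 28 = 11.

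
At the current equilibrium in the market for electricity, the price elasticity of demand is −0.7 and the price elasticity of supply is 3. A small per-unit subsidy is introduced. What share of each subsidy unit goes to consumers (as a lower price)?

For a small subsidy around the equilibrium, the benefit split depends on the relative slopes, which at a point are proportional to the elasticities.
Buyer share = εs/(εs + |εd|) = 3/(3 + 0.7) = 30/37; seller share = |εd|/(εs + |εd|) = 7/37.

Consumer share = 30/37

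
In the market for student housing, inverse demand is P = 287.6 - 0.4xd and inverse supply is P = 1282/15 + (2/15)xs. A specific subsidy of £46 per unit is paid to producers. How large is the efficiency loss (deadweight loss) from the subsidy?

Pre-subsidy: 287.6 - 0.4x = 1282/15 + (2/15)x gives x* = 379 and P* = 136.
With the subsidy, sellers receive Ps = Pb + 46 for each unit, where Pb is the price buyers pay.
On the curves, Pb = 287.6 - 0.4x and Ps = 1282/15 + (2/15)x; the wedge Ps − Pb = 46 gives 1282/15 + (2/15)x − (287.6 - 0.4x) = 46, so x' = 465.25.
Then Pb = 287.6 − 0.4·465.25 = 101.5 and Ps = 1282/15 + (2/15)·465.25 = 147.5.
The subsidy expands output by 465.25 − 379 = 86.25 past the efficient level; on those units the gap between marginal cost and willingness to pay runs from 0 up to 46.
DWL = ½ × 46 × 86.25 = 1983.75.

Deadweight loss = £1983.75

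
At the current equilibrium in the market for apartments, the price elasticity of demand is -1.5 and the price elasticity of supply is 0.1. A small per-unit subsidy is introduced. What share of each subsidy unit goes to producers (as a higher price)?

Producer share = 0.9375

For a small subsidy around the equilibrium, the benefit split depends on the relative slopes, which at a point are proportional to the elasticities.
Buyer share = εs/(εs + |εd|) = 0.1/(0.1 + 1.5) = 0.0625; seller share = |εd|/(εs + |εd|) = 0.9375.
So producers capture 0.9375 of the subsidy.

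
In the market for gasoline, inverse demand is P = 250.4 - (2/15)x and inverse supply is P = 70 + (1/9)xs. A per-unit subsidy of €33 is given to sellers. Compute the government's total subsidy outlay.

Pre-subsidy: 250.4 - (2/15)x = 70 + (1/9)x gives x* = 738 and P* = 152.
With the subsidy, sellers receive Ps = Pb + 33 for each unit, where Pb is the price buyers pay.
On the curves, Pb = 250.4 - (2/15)x and Ps = 70 + (1/9)x; the wedge Ps − Pb = 33 gives 70 + (1/9)x − (250.4 - (2/15)x) = 33, so x' = 873.
Then Pb = 250.4 − (2/15)·873 = 134 and Ps = 70 + (1/9)·873 = 167.
Government outlay = subsidy × quantity = 33 × 873 = 28809.

Government cost = €28809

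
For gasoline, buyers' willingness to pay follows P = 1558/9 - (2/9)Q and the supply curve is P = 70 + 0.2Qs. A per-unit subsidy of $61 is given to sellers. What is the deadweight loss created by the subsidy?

Deadweight loss = 167445/38

Pre-subsidy: 1558/9 - (2/9)Q = 70 + 0.2Q gives Q* = 4640/19 and P* = 2258/19.
With the subsidy, sellers receive Ps = Pb + 61 for each unit, where Pb is the price buyers pay.
On the curves, Pb = 1558/9 - (2/9)Q and Ps = 70 + 0.2Q; the wedge Ps − Pb = 61 gives 70 + 0.2Q − (1558/9 - (2/9)Q) = 61, so Q' = 7385/19.
Then Pb = 1558/9 − (2/9)·(7385/19) = 1648/19 and Ps = 70 + 0.2·(7385/19) = 2807/19.
The subsidy expands output by 7385/19 − 4640/19 = 2745/19 past the efficient level; on those units the gap between marginal cost and willingness to pay runs from 0 up to 61.
DWL = ½ × 61 × 2745/19 = 167445/38.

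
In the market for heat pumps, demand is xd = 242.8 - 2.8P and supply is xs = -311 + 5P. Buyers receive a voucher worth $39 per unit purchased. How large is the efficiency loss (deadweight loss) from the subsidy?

Deadweight loss = $1365

Pre-subsidy: 242.8 - 2.8P = -311 + 5P gives P* = 71, x* = 44.
With the rebate, buyers effectively pay Pb = Ps − 39, where Ps is the price sellers receive.
Demand in terms of Ps becomes xd = 242.8 − 2.8(Ps − 39) = 352 - 2.8Ps. Setting this equal to supply: 352 - 2.8Ps = -311 + 5Ps, so Ps = 85.
Buyers pay Pb = 85 − 39 = 46; x' = -311 + 5·85 = 114.
The subsidy expands output by 114 − 44 = 70 past the efficient level; on those units the gap between marginal cost and willingness to pay runs from 0 up to 39.
DWL = ½ × 39 × 70 = 1365.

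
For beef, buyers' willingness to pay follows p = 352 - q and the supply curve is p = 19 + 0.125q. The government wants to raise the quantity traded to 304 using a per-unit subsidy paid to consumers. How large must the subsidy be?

At q = 304, from the demand curve buyers pay pb = 352 − 1·304 = 48; from the supply curve sellers need ps = 19 + 0.125·304 = 57.
The subsidy must fill the gap: s = ps − pb = 57 − 48 = 9.

Required subsidy s = 9 per unit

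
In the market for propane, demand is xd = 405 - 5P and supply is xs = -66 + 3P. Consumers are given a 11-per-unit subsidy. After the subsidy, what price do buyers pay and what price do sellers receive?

Buyers pay 54.75; sellers receive 65.75

Pre-subsidy: 405 - 5P = -66 + 3P gives P* = 58.875, x* = 110.625.
With the rebate, buyers effectively pay Pb = Ps − 11, where Ps is the price sellers receive.
Demand in terms of Ps becomes xd = 405 − 5(Ps − 11) = 460 - 5Ps. Setting this equal to supply: 460 - 5Ps = -66 + 3Ps, so Ps = 65.75.
Buyers pay Pb = 65.75 − 11 = 54.75; x' = -66 + 3·65.75 = 131.25.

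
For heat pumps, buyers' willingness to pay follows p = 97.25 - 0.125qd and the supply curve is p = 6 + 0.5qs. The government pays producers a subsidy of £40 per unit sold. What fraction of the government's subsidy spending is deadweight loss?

DWL / government spending = 16/105

Pre-subsidy: 97.25 - 0.125q = 6 + 0.5q gives q* = 146 and p* = 79.
With the subsidy, sellers receive ps = pb + 40 for each unit, where pb is the price buyers pay.
On the curves, pb = 97.25 - 0.125q and ps = 6 + 0.5q; the wedge ps − pb = 40 gives 6 + 0.5q − (97.25 - 0.125q) = 40, so q' = 210.
Then pb = 97.25 − 0.125·210 = 71 and ps = 6 + 0.5·210 = 111.
ΔCS = ½(146 + 210)(79 − 71) = 1424; ΔPS = ½(146 + 210)(111 − 79) = 5696.
Government spending = 40 × 210 = 8400.
DWL = ½ × 40 × (210 − 146) = 1280; fraction = 1280 / 8400 = 16/105.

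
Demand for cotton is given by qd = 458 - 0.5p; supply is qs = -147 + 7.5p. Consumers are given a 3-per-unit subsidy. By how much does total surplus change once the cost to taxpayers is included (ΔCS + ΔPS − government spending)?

Pre-subsidy: 458 - 0.5p = -147 + 7.5p gives p* = 75.625, q* = 420.1875.
With the rebate, buyers effectively pay pb = ps − 3, where ps is the price sellers receive.
Demand in terms of ps becomes qd = 458 − 0.5(ps − 3) = 459.5 - 0.5ps. Setting this equal to supply: 459.5 - 0.5ps = -147 + 7.5ps, so ps = 75.8125.
Buyers pay pb = 75.8125 − 3 = 72.8125; q' = -147 + 7.5·75.8125 = 421.59375.
ΔCS = ½(420.1875 + 421.59375)(75.625 − 72.8125) = 1183.7548828125; ΔPS = ½(420.1875 + 421.59375)(75.8125 − 75.625) = 78.9169921875.
Government spending = 3 × 421.59375 = 1264.78125.
Net change = 1183.7548828125 + 78.9169921875 − 1264.78125 = -2.109375. The loss equals the DWL triangle ½·3·1.40625.

Net change in total surplus = -2.109375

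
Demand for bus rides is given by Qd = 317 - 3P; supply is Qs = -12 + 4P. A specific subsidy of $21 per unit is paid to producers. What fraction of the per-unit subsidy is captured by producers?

Pre-subsidy: 317 - 3P = -12 + 4P gives P* = 47, Q* = 176.
With the subsidy, sellers receive Ps = Pb + 21 for each unit, where Pb is the price buyers pay.
Supply in terms of Pb becomes Qs = -12 + 4(Pb + 21) = 72 + 4Pb. Setting this equal to demand: 317 - 3Pb = 72 + 4Pb, so Pb = 35.
Sellers receive Ps = 35 + 21 = 56; Q' = 317 − 3·35 = 212.
Buyers' price falls by P* − Pb = 47 − 35 = 12; sellers' price rises by Ps − P* = 56 − 47 = 9.
So producers capture 9/21 = 3/7 of each unit of subsidy.

Producer share = 3/7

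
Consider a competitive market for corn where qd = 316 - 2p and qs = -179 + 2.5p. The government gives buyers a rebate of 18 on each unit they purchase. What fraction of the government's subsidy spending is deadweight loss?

Pre-subsidy: 316 - 2p = -179 + 2.5p gives p* = 110, q* = 96.
With the rebate, buyers effectively pay pb = ps − 18, where ps is the price sellers receive.
Demand in terms of ps becomes qd = 316 − 2(ps − 18) = 352 - 2ps. Setting this equal to supply: 352 - 2ps = -179 + 2.5ps, so ps = 118.
Buyers pay pb = 118 − 18 = 100; q' = -179 + 2.5·118 = 116.
ΔCS = ½(96 + 116)(110 − 100) = 1060; ΔPS = ½(96 + 116)(118 − 110) = 848.
Government spending = 18 × 116 = 2088.
DWL = ½ × 18 × (116 − 96) = 180; fraction = 180 / 2088 = 5/58.

DWL / government spending = 5/58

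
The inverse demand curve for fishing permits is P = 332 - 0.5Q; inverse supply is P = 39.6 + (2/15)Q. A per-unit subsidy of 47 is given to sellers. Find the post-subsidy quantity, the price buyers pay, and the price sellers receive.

Pre-subsidy: 332 - 0.5Q = 39.6 + (2/15)Q gives Q* = 8772/19 and P* = 1922/19.
With the subsidy, sellers receive Ps = Pb + 47 for each unit, where Pb is the price buyers pay.
On the curves, Pb = 332 - 0.5Q and Ps = 39.6 + (2/15)Q; the wedge Ps − Pb = 47 gives 39.6 + (2/15)Q − (332 - 0.5Q) = 47, so Q' = 10182/19.
Then Pb = 332 − 0.5·(10182/19) = 1217/19 and Ps = 39.6 + (2/15)·(10182/19) = 2110/19.

Q' = 10182/19; buyers pay 1217/19; sellers receive 2110/19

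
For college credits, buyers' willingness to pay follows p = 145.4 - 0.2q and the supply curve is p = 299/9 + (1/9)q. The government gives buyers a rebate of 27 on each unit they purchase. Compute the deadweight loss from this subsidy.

Pre-subsidy: 145.4 - 0.2q = 299/9 + (1/9)q gives q* = 2524/7 and p* = 513/7.
With the rebate, buyers effectively pay pb = ps − 27, where ps is the price sellers receive.
On the curves, pb = 145.4 - 0.2q and ps = 299/9 + (1/9)q; the wedge ps − pb = 27 gives 299/9 + (1/9)q − (145.4 - 0.2q) = 27, so q' = 6263/14.
Then pb = 145.4 − 0.2·(6263/14) = 783/14 and ps = 299/9 + (1/9)·(6263/14) = 1161/14.
The subsidy expands output by 6263/14 − 2524/7 = 1215/14 past the efficient level; on those units the gap between marginal cost and willingness to pay runs from 0 up to 27.
DWL = ½ × 27 × 1215/14 = 32805/28.

Deadweight loss = 32805/28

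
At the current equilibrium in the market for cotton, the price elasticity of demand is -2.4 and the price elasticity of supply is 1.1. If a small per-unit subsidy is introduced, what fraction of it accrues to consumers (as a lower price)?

For a small subsidy around the equilibrium, the benefit split depends on the relative slopes, which at a point are proportional to the elasticities.
Buyer share = εs/(εs + |εd|) = 1.1/(1.1 + 2.4) = 11/35; seller share = |εd|/(εs + |εd|) = 24/35.

Consumer share = 11/35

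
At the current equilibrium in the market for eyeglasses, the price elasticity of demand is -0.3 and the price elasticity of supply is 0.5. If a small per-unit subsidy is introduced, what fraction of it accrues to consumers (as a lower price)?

For a small subsidy around the equilibrium, the benefit split depends on the relative slopes, which at a point are proportional to the elasticities.
Buyer share = εs/(εs + |εd|) = 0.5/(0.5 + 0.3) = 0.625; seller share = |εd|/(εs + |εd|) = 0.375.

Consumer share = 0.625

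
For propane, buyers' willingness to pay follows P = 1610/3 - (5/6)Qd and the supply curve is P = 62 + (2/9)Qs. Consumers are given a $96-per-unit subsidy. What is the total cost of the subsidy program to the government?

Pre-subsidy: 1610/3 - (5/6)Q = 62 + (2/9)Q gives Q* = 8544/19 and P* = 9230/57.
With the rebate, buyers effectively pay Pb = Ps − 96, where Ps is the price sellers receive.
On the curves, Pb = 1610/3 - (5/6)Q and Ps = 62 + (2/9)Q; the wedge Ps − Pb = 96 gives 62 + (2/9)Q − (1610/3 - (5/6)Q) = 96, so Q' = 10272/19.
Then Pb = 1610/3 − (5/6)·(10272/19) = 4910/57 and Ps = 62 + (2/9)·(10272/19) = 10382/57.
Government outlay = subsidy × quantity = 96 × 10272/19 = 986112/19.

Government cost = 986112/19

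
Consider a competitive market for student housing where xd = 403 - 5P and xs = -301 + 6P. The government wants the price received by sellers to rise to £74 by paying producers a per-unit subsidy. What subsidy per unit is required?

At a seller price of 74, quantity supplied is -301 + 6·74 = 143.
Buyers absorb 143 only when they pay Pb with 403 − 5·Pb = 143, i.e. Pb = 52.
s = Ps − Pb = 74 − 52 = 22.

Required subsidy s = £22 per unit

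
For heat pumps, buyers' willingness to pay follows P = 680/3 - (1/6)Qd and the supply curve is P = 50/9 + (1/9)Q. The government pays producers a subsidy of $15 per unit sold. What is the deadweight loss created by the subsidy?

Pre-subsidy: 680/3 - (1/6)Q = 50/9 + (1/9)Q gives Q* = 796 and P* = 94.
With the subsidy, sellers receive Ps = Pb + 15 for each unit, where Pb is the price buyers pay.
On the curves, Pb = 680/3 - (1/6)Q and Ps = 50/9 + (1/9)Q; the wedge Ps − Pb = 15 gives 50/9 + (1/9)Q − (680/3 - (1/6)Q) = 15, so Q' = 850.
Then Pb = 680/3 − (1/6)·850 = 85 and Ps = 50/9 + (1/9)·850 = 100.
The subsidy expands output by 850 − 796 = 54 past the efficient level; on those units the gap between marginal cost and willingness to pay runs from 0 up to 15.
DWL = ½ × 15 × 54 = 405.

Deadweight loss = $405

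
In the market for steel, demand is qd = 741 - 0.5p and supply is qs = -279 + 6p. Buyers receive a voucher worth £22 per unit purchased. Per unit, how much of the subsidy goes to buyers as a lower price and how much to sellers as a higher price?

Buyers gain 264/13 per unit; sellers gain 22/13 per unit

Pre-subsidy: 741 - 0.5p = -279 + 6p gives p* = 2040/13, q* = 8613/13.
With the rebate, buyers effectively pay pb = ps − 22, where ps is the price sellers receive.
Demand in terms of ps becomes qd = 741 − 0.5(ps − 22) = 752 - 0.5ps. Setting this equal to supply: 752 - 0.5ps = -279 + 6ps, so ps = 2062/13.
Buyers pay pb = 2062/13 − 22 = 1776/13; q' = -279 + 6·(2062/13) = 8745/13.
Buyers' price falls by p* − pb = 2040/13 − 1776/13 = 264/13; sellers' price rises by ps − p* = 2062/13 − 2040/13 = 22/13.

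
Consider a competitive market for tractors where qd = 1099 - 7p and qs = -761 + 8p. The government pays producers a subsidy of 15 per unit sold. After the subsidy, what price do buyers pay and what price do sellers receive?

Pre-subsidy: 1099 - 7p = -761 + 8p gives p* = 124, q* = 231.
With the subsidy, sellers receive ps = pb + 15 for each unit, where pb is the price buyers pay.
Supply in terms of pb becomes qs = -761 + 8(pb + 15) = -641 + 8pb. Setting this equal to demand: 1099 - 7pb = -641 + 8pb, so pb = 116.
Sellers receive ps = 116 + 15 = 131; q' = 1099 − 7·116 = 287.

Buyers pay 116; sellers receive 131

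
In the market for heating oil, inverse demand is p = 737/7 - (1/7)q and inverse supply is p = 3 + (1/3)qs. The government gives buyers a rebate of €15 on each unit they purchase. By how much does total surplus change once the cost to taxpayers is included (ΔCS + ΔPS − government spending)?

Pre-subsidy: 737/7 - (1/7)q = 3 + (1/3)q gives q* = 214.8 and p* = 74.6.
With the rebate, buyers effectively pay pb = ps − 15, where ps is the price sellers receive.
On the curves, pb = 737/7 - (1/7)q and ps = 3 + (1/3)q; the wedge ps − pb = 15 gives 3 + (1/3)q − (737/7 - (1/7)q) = 15, so q' = 246.3.
Then pb = 737/7 − (1/7)·246.3 = 70.1 and ps = 3 + (1/3)·246.3 = 85.1.
ΔCS = ½(214.8 + 246.3)(74.6 − 70.1) = 1037.475; ΔPS = ½(214.8 + 246.3)(85.1 − 74.6) = 2420.775.
Government spending = 15 × 246.3 = 3694.5.
Net change = 1037.475 + 2420.775 − 3694.5 = -236.25. The loss equals the DWL triangle ½·15·31.5.

Net change in total surplus = -€236.25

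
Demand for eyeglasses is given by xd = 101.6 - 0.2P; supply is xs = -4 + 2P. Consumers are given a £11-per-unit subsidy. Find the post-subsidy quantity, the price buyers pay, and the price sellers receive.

x' = 94; buyers pay £38; sellers receive £49

Pre-subsidy: 101.6 - 0.2P = -4 + 2P gives P* = 48, x* = 92.
With the rebate, buyers effectively pay Pb = Ps − 11, where Ps is the price sellers receive.
Demand in terms of Ps becomes xd = 101.6 − 0.2(Ps − 11) = 103.8 - 0.2Ps. Setting this equal to supply: 103.8 - 0.2Ps = -4 + 2Ps, so Ps = 49.
Buyers pay Pb = 49 − 11 = 38; x' = -4 + 2·49 = 94.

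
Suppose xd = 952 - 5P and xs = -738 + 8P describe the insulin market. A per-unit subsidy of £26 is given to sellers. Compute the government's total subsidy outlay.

Pre-subsidy: 952 - 5P = -738 + 8P gives P* = 130, x* = 302.
With the subsidy, sellers receive Ps = Pb + 26 for each unit, where Pb is the price buyers pay.
Supply in terms of Pb becomes xs = -738 + 8(Pb + 26) = -530 + 8Pb. Setting this equal to demand: 952 - 5Pb = -530 + 8Pb, so Pb = 114.
Sellers receive Ps = 114 + 26 = 140; x' = 952 − 5·114 = 382.
Government outlay = subsidy × quantity = 26 × 382 = 9932.

Government cost = £9932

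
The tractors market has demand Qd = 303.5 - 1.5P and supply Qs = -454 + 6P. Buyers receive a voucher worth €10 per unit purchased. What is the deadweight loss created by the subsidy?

Deadweight loss = €60

Pre-subsidy: 303.5 - 1.5P = -454 + 6P gives P* = 101, Q* = 152.
With the rebate, buyers effectively pay Pb = Ps − 10, where Ps is the price sellers receive.
Demand in terms of Ps becomes Qd = 303.5 − 1.5(Ps − 10) = 318.5 - 1.5Ps. Setting this equal to supply: 318.5 - 1.5Ps = -454 + 6Ps, so Ps = 103.
Buyers pay Pb = 103 − 10 = 93; Q' = -454 + 6·103 = 164.
The subsidy expands output by 164 − 152 = 12 past the efficient level; on those units the gap between marginal cost and willingness to pay runs from 0 up to 10.
DWL = ½ × 10 × 12 = 60.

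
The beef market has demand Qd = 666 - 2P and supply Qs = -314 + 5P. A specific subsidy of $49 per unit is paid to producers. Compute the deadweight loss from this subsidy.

Pre-subsidy: 666 - 2P = -314 + 5P gives P* = 140, Q* = 386.
With the subsidy, sellers receive Ps = Pb + 49 for each unit, where Pb is the price buyers pay.
Supply in terms of Pb becomes Qs = -314 + 5(Pb + 49) = -69 + 5Pb. Setting this equal to demand: 666 - 2Pb = -69 + 5Pb, so Pb = 105.
Sellers receive Ps = 105 + 49 = 154; Q' = 666 − 2·105 = 456.
The subsidy expands output by 456 − 386 = 70 past the efficient level; on those units the gap between marginal cost and willingness to pay runs from 0 up to 49.
DWL = ½ × 49 × 70 = 1715.

Deadweight loss = $1715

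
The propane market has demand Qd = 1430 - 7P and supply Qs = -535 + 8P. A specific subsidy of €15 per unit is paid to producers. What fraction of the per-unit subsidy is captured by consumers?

Consumer share = 8/15

Pre-subsidy: 1430 - 7P = -535 + 8P gives P* = 131, Q* = 513.
With the subsidy, sellers receive Ps = Pb + 15 for each unit, where Pb is the price buyers pay.
Supply in terms of Pb becomes Qs = -535 + 8(Pb + 15) = -415 + 8Pb. Setting this equal to demand: 1430 - 7Pb = -415 + 8Pb, so Pb = 123.
Sellers receive Ps = 123 + 15 = 138; Q' = 1430 − 7·123 = 569.
Buyers' price falls by P* − Pb = 131 − 123 = 8; sellers' price rises by Ps − P* = 138 − 131 = 7.
So consumers capture 8/15 = 8/15 of each unit of subsidy.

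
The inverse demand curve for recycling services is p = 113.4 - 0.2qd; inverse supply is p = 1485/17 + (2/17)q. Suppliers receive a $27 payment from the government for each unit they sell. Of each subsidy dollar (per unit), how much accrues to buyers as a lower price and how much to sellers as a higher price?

Pre-subsidy: 113.4 - 0.2q = 1485/17 + (2/17)q gives q* = 82 and p* = 97.
With the subsidy, sellers receive ps = pb + 27 for each unit, where pb is the price buyers pay.
On the curves, pb = 113.4 - 0.2q and ps = 1485/17 + (2/17)q; the wedge ps − pb = 27 gives 1485/17 + (2/17)q − (113.4 - 0.2q) = 27, so q' = 167.
Then pb = 113.4 − 0.2·167 = 80 and ps = 1485/17 + (2/17)·167 = 107.
Buyers' price falls by p* − pb = 97 − 80 = 17; sellers' price rises by ps − p* = 107 − 97 = 10.

Buyers gain $17 per unit; sellers gain $10 per unit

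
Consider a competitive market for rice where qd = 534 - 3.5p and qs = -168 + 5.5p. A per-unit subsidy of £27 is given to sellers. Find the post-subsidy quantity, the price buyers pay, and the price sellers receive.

q' = 318.75; buyers pay £61.5; sellers receive £88.5

Pre-subsidy: 534 - 3.5p = -168 + 5.5p gives p* = 78, q* = 261.
With the subsidy, sellers receive ps = pb + 27 for each unit, where pb is the price buyers pay.
Supply in terms of pb becomes qs = -168 + 5.5(pb + 27) = -19.5 + 5.5pb. Setting this equal to demand: 534 - 3.5pb = -19.5 + 5.5pb, so pb = 61.5.
Sellers receive ps = 61.5 + 27 = 88.5; q' = 534 − 3.5·61.5 = 318.75.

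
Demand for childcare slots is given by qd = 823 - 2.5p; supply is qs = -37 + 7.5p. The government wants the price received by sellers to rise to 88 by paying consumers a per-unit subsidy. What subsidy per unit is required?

Required subsidy s = 8 per unit

At a seller price of 88, quantity supplied is -37 + 7.5·88 = 623.
Buyers absorb 623 only when they pay pb with 823 − 2.5·pb = 623, i.e. pb = 80.
s = ps − pb = 88 − 80 = 8.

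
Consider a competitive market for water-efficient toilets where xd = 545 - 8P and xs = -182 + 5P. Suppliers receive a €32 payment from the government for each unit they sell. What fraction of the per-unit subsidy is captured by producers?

Producer share = 8/13

Pre-subsidy: 545 - 8P = -182 + 5P gives P* = 727/13, x* = 1269/13.
With the subsidy, sellers receive Ps = Pb + 32 for each unit, where Pb is the price buyers pay.
Supply in terms of Pb becomes xs = -182 + 5(Pb + 32) = -22 + 5Pb. Setting this equal to demand: 545 - 8Pb = -22 + 5Pb, so Pb = 567/13.
Sellers receive Ps = 567/13 + 32 = 983/13; x' = 545 − 8·(567/13) = 2549/13.
Buyers' price falls by P* − Pb = 727/13 − 567/13 = 160/13; sellers' price rises by Ps − P* = 983/13 − 727/13 = 256/13.
So producers capture (256/13)/32 = 8/13 of each unit of subsidy.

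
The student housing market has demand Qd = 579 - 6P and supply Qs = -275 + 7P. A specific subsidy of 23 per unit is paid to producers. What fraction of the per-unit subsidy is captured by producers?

Producer share = 6/13

Pre-subsidy: 579 - 6P = -275 + 7P gives P* = 854/13, Q* = 2403/13.
With the subsidy, sellers receive Ps = Pb + 23 for each unit, where Pb is the price buyers pay.
Supply in terms of Pb becomes Qs = -275 + 7(Pb + 23) = -114 + 7Pb. Setting this equal to demand: 579 - 6Pb = -114 + 7Pb, so Pb = 693/13.
Sellers receive Ps = 693/13 + 23 = 992/13; Q' = 579 − 6·(693/13) = 3369/13.
Buyers' price falls by P* − Pb = 854/13 − 693/13 = 161/13; sellers' price rises by Ps − P* = 992/13 − 854/13 = 138/13.
So producers capture (138/13)/23 = 6/13 of each unit of subsidy.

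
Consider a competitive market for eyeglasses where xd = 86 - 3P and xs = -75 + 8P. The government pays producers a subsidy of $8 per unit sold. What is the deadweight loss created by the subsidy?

Deadweight loss = 768/11

Pre-subsidy: 86 - 3P = -75 + 8P gives P* = 161/11, x* = 463/11.
With the subsidy, sellers receive Ps = Pb + 8 for each unit, where Pb is the price buyers pay.
Supply in terms of Pb becomes xs = -75 + 8(Pb + 8) = -11 + 8Pb. Setting this equal to demand: 86 - 3Pb = -11 + 8Pb, so Pb = 97/11.
Sellers receive Ps = 97/11 + 8 = 185/11; x' = 86 − 3·(97/11) = 655/11.
The subsidy expands output by 655/11 − 463/11 = 192/11 past the efficient level; on those units the gap between marginal cost and willingness to pay runs from 0 up to 8.
DWL = ½ × 8 × 192/11 = 768/11.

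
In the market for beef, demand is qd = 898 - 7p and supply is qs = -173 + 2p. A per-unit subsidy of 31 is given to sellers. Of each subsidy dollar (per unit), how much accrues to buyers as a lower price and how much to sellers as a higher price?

Pre-subsidy: 898 - 7p = -173 + 2p gives p* = 119, q* = 65.
With the subsidy, sellers receive ps = pb + 31 for each unit, where pb is the price buyers pay.
Supply in terms of pb becomes qs = -173 + 2(pb + 31) = -111 + 2pb. Setting this equal to demand: 898 - 7pb = -111 + 2pb, so pb = 1009/9.
Sellers receive ps = 1009/9 + 31 = 1288/9; q' = 898 − 7·(1009/9) = 1019/9.
Buyers' price falls by p* − pb = 119 − 1009/9 = 62/9; sellers' price rises by ps − p* = 1288/9 − 119 = 217/9.

Buyers gain 62/9 per unit; sellers gain 217/9 per unit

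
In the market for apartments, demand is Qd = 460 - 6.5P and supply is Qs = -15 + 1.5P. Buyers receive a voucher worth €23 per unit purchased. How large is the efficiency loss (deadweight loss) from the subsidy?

Deadweight loss = €322.359375

Pre-subsidy: 460 - 6.5P = -15 + 1.5P gives P* = 59.375, Q* = 74.0625.
With the rebate, buyers effectively pay Pb = Ps − 23, where Ps is the price sellers receive.
Demand in terms of Ps becomes Qd = 460 − 6.5(Ps − 23) = 609.5 - 6.5Ps. Setting this equal to supply: 609.5 - 6.5Ps = -15 + 1.5Ps, so Ps = 78.0625.
Buyers pay Pb = 78.0625 − 23 = 55.0625; Q' = -15 + 1.5·78.0625 = 102.09375.
The subsidy expands output by 102.09375 − 74.0625 = 28.03125 past the efficient level; on those units the gap between marginal cost and willingness to pay runs from 0 up to 23.
DWL = ½ × 23 × 28.03125 = 322.359375.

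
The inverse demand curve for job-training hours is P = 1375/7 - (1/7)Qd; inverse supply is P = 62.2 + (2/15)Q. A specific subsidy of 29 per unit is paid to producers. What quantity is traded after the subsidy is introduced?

Q' = 591

Pre-subsidy: 1375/7 - (1/7)Q = 62.2 + (2/15)Q gives Q* = 486 and P* = 127.
With the subsidy, sellers receive Ps = Pb + 29 for each unit, where Pb is the price buyers pay.
On the curves, Pb = 1375/7 - (1/7)Q and Ps = 62.2 + (2/15)Q; the wedge Ps − Pb = 29 gives 62.2 + (2/15)Q − (1375/7 - (1/7)Q) = 29, so Q' = 591.
Then Pb = 1375/7 − (1/7)·591 = 112 and Ps = 62.2 + (2/15)·591 = 141.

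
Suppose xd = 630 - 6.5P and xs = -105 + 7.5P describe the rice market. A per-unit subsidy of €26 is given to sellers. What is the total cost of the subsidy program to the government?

Pre-subsidy: 630 - 6.5P = -105 + 7.5P gives P* = 52.5, x* = 288.75.
With the subsidy, sellers receive Ps = Pb + 26 for each unit, where Pb is the price buyers pay.
Supply in terms of Pb becomes xs = -105 + 7.5(Pb + 26) = 90 + 7.5Pb. Setting this equal to demand: 630 - 6.5Pb = 90 + 7.5Pb, so Pb = 270/7.
Sellers receive Ps = 270/7 + 26 = 452/7; x' = 630 − 6.5·(270/7) = 2655/7.
Government outlay = subsidy × quantity = 26 × 2655/7 = 69030/7.

Government cost = 69030/7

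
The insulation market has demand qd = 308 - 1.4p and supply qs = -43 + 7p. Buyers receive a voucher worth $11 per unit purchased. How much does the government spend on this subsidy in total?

Government cost = 8657/3

Pre-subsidy: 308 - 1.4p = -43 + 7p gives p* = 585/14, q* = 249.5.
With the rebate, buyers effectively pay pb = ps − 11, where ps is the price sellers receive.
Demand in terms of ps becomes qd = 308 − 1.4(ps − 11) = 323.4 - 1.4ps. Setting this equal to supply: 323.4 - 1.4ps = -43 + 7ps, so ps = 916/21.
Buyers pay pb = 916/21 − 11 = 685/21; q' = -43 + 7·(916/21) = 787/3.
Government outlay = subsidy × quantity = 11 × 787/3 = 8657/3.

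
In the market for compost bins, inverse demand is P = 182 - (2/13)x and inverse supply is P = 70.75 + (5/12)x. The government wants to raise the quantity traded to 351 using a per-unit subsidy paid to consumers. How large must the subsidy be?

Required subsidy s = 89 per unit

At x = 351, from the demand curve buyers pay Pb = 182 − (2/13)·351 = 128; from the supply curve sellers need Ps = 70.75 + (5/12)·351 = 217.
The subsidy must fill the gap: s = Ps − Pb = 217 − 128 = 89.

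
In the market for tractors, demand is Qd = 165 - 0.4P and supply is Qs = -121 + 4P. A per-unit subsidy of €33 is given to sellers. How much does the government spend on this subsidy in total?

Government cost = €4983

Pre-subsidy: 165 - 0.4P = -121 + 4P gives P* = 65, Q* = 139.
With the subsidy, sellers receive Ps = Pb + 33 for each unit, where Pb is the price buyers pay.
Supply in terms of Pb becomes Qs = -121 + 4(Pb + 33) = 11 + 4Pb. Setting this equal to demand: 165 - 0.4Pb = 11 + 4Pb, so Pb = 35.
Sellers receive Ps = 35 + 33 = 68; Q' = 165 − 0.4·35 = 151.
Government outlay = subsidy × quantity = 33 × 151 = 4983.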